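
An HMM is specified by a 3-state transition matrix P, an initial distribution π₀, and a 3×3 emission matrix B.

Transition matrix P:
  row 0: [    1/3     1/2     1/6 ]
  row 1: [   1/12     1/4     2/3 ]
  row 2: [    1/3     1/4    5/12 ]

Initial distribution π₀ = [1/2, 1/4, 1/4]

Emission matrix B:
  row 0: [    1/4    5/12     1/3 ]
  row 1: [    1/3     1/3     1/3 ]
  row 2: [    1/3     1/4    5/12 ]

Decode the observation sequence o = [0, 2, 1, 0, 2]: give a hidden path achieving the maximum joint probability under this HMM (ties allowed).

path = [1, 2, 0, 1, 2]

t=0: δ = [1.250e-01, 8.333e-02, 8.333e-02]  (obs o_0=0)
t=1: δ = [1.389e-02, 2.083e-02, 2.315e-02]  ψ = [0, 0, 1]  (obs o_1=2)
t=2: δ = [3.215e-03, 2.315e-03, 3.472e-03]  ψ = [2, 0, 1]  (obs o_2=1)
t=3: δ = [2.894e-04, 5.358e-04, 5.144e-04]  ψ = [2, 0, 1]  (obs o_3=0)
t=4: δ = [5.716e-05, 4.823e-05, 1.488e-04]  ψ = [2, 0, 1]  (obs o_4=2)
backtrack: best end state = 2; path = [1, 2, 0, 1, 2]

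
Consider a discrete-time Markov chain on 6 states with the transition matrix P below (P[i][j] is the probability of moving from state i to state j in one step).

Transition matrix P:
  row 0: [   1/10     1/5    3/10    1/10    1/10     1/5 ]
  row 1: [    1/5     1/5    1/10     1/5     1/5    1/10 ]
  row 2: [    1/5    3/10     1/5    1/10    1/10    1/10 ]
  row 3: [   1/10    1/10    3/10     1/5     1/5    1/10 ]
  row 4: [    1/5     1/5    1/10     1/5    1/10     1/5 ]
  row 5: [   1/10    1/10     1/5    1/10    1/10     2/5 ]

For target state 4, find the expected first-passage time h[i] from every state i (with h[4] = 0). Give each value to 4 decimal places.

First-step conditioning: h[4] = 0; for i ≠ 4, h[i] = 1 + Σ_k P[i][k]·h[k].
  h[0] = 1 + 1/10·h[0] + 1/5·h[1] + 3/10·h[2] + 1/10·h[3] + 1/5·h[5]
  h[1] = 1 + 1/5·h[0] + 1/5·h[1] + 1/10·h[2] + 1/5·h[3] + 1/10·h[5]
  h[2] = 1 + 1/5·h[0] + 3/10·h[1] + 1/5·h[2] + 1/10·h[3] + 1/10·h[5]
  h[3] = 1 + 1/10·h[0] + 1/10·h[1] + 3/10·h[2] + 1/5·h[3] + 1/10·h[5]
  h[5] = 1 + 1/10·h[0] + 1/10·h[1] + 1/5·h[2] + 1/10·h[3] + 2/5·h[5]
Solving the 5×5 linear system over states ≠ 4 gives exactly h = [2653/351, 2363/351, 2623/351, 2386/351, 0, 2693/351] (h[4] = 0 is the target).

h = [7.5584, 6.7322, 7.4729, 6.7977, 0.0000, 7.6724]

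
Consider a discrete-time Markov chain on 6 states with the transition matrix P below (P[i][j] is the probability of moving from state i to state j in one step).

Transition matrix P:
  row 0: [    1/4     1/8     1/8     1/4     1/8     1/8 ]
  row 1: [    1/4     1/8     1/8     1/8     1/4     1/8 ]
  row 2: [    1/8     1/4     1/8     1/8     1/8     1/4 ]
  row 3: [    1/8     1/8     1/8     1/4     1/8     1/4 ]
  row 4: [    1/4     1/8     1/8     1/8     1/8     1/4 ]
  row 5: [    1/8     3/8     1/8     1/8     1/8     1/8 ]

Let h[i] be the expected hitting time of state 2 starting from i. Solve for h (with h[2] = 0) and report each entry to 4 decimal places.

h = [8.0000, 8.0000, 0.0000, 8.0000, 8.0000, 8.0000]

First-step conditioning: h[2] = 0; for i ≠ 2, h[i] = 1 + Σ_k P[i][k]·h[k].
  h[0] = 1 + 1/4·h[0] + 1/8·h[1] + 1/4·h[3] + 1/8·h[4] + 1/8·h[5]
  h[1] = 1 + 1/4·h[0] + 1/8·h[1] + 1/8·h[3] + 1/4·h[4] + 1/8·h[5]
  h[3] = 1 + 1/8·h[0] + 1/8·h[1] + 1/4·h[3] + 1/8·h[4] + 1/4·h[5]
  h[4] = 1 + 1/4·h[0] + 1/8·h[1] + 1/8·h[3] + 1/8·h[4] + 1/4·h[5]
  h[5] = 1 + 1/8·h[0] + 3/8·h[1] + 1/8·h[3] + 1/8·h[4] + 1/8·h[5]
Solving the 5×5 linear system over states ≠ 2 gives exactly h = [8, 8, 0, 8, 8, 8] (h[2] = 0 is the target).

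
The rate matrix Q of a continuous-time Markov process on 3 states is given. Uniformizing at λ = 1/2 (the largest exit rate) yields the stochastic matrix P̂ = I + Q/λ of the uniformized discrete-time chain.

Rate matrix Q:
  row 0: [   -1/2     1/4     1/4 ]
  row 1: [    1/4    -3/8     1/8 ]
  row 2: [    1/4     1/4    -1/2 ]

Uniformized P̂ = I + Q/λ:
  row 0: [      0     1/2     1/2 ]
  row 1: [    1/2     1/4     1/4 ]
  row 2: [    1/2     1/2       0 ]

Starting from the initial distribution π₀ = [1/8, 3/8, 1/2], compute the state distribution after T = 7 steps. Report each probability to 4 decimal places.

π = [0.3350, 0.4000, 0.2650]

t=0: π = [0.1250, 0.3750, 0.5000]
t=1: π = [0.4375, 0.4063, 0.1563]
t=2: π = [0.2813, 0.3984, 0.3203]
t=3: π = [0.3594, 0.4004, 0.2402]
t=4: π = [0.3203, 0.3999, 0.2798]
t=5: π = [0.3398, 0.4000, 0.2601]
t=6: π = [0.3301, 0.4000, 0.2699]
t=7: π = [0.3350, 0.4000, 0.2650]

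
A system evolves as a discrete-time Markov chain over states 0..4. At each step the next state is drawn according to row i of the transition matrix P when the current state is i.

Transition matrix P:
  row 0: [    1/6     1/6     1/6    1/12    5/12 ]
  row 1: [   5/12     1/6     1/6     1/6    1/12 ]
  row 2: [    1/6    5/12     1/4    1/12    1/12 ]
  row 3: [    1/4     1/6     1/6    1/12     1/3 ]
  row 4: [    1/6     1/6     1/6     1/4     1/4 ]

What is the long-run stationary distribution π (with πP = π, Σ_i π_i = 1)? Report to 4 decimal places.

π = [0.2314, 0.2121, 0.1818, 0.1401, 0.2346]

Balance equations π_j = Σ_i π_i·P[i][j]:
  π_0 = 1/6·π_0 + 5/12·π_1 + 1/6·π_2 + 1/4·π_3 + 1/6·π_4
  π_1 = 1/6·π_0 + 1/6·π_1 + 5/12·π_2 + 1/6·π_3 + 1/6·π_4
  π_2 = 1/6·π_0 + 1/6·π_1 + 1/4·π_2 + 1/6·π_3 + 1/6·π_4
  π_3 = 1/12·π_0 + 1/6·π_1 + 1/12·π_2 + 1/12·π_3 + 1/4·π_4
  normalize: π_0 + π_1 + π_2 + π_3 + π_4 = 1
Solving the linear system gives exactly π = [59/255, 7/33, 2/11, 131/935, 658/2805].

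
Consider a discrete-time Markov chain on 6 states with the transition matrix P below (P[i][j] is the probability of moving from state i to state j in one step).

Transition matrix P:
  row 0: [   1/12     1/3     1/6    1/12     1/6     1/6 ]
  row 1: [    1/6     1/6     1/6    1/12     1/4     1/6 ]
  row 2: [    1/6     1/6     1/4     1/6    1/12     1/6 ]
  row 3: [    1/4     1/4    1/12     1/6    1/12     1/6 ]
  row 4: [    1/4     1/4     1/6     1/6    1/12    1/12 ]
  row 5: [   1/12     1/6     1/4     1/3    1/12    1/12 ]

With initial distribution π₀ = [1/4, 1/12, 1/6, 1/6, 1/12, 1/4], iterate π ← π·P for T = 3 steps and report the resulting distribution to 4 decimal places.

π = [0.1649, 0.2190, 0.1805, 0.1589, 0.1333, 0.1434]

t=0: π = [0.2500, 0.0833, 0.1667, 0.1667, 0.0833, 0.2500]
t=1: π = [0.1458, 0.2292, 0.1875, 0.1806, 0.1181, 0.1389]
t=2: π = [0.1678, 0.2159, 0.1788, 0.1586, 0.1337, 0.1453]
t=3: π = [0.1649, 0.2190, 0.1805, 0.1589, 0.1333, 0.1434]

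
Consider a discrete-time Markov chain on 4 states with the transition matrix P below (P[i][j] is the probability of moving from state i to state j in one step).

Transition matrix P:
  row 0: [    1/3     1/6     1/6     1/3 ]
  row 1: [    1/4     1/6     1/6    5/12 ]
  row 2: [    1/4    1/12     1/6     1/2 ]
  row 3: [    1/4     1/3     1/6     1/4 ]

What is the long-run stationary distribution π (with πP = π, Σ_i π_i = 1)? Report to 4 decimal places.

Balance equations π_j = Σ_i π_i·P[i][j]:
  π_0 = 1/3·π_0 + 1/4·π_1 + 1/4·π_2 + 1/4·π_3
  π_1 = 1/6·π_0 + 1/6·π_1 + 1/12·π_2 + 1/3·π_3
  π_2 = 1/6·π_0 + 1/6·π_1 + 1/6·π_2 + 1/6·π_3
  normalize: π_0 + π_1 + π_2 + π_3 = 1
Solving the linear system gives exactly π = [3/11, 65/308, 1/6, 323/924].

π = [0.2727, 0.2110, 0.1667, 0.3496]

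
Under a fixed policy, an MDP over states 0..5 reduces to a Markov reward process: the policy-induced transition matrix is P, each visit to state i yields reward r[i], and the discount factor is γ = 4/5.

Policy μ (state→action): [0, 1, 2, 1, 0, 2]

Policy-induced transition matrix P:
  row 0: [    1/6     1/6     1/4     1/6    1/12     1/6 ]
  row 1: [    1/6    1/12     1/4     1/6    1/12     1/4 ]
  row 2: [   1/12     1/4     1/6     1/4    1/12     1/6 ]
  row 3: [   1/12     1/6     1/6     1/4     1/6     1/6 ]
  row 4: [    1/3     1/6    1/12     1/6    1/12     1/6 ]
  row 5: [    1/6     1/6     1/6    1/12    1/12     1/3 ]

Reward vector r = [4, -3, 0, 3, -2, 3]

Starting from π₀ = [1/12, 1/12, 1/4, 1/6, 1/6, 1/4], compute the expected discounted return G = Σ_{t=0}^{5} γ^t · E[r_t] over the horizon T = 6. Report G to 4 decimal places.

G = 3.9517

t=0: π = [0.0833, 0.0833, 0.2500, 0.1667, 0.1667, 0.2500], E[r] = 1.0000, γ^t·E[r] = 1.000000, running G = 1.000000
t=1: π = [0.1597, 0.1806, 0.1667, 0.1806, 0.0972, 0.2153], E[r] = 1.0903, γ^t·E[r] = 0.872222, running G = 1.872222
t=2: π = [0.1539, 0.1655, 0.1869, 0.1777, 0.0984, 0.2176], E[r] = 1.1082, γ^t·E[r] = 0.709259, running G = 2.581481
t=3: π = [0.1527, 0.1685, 0.1851, 0.1789, 0.0981, 0.2167], E[r] = 1.0960, γ^t·E[r] = 0.561160, running G = 3.142642
t=4: π = [0.1527, 0.1681, 0.1852, 0.1789, 0.0982, 0.2168], E[r] = 1.0974, γ^t·E[r] = 0.449498, running G = 3.592140
t=5: π = [0.1527, 0.1681, 0.1852, 0.1789, 0.0982, 0.2168], E[r] = 1.0972, γ^t·E[r] = 0.359545, running G = 3.951685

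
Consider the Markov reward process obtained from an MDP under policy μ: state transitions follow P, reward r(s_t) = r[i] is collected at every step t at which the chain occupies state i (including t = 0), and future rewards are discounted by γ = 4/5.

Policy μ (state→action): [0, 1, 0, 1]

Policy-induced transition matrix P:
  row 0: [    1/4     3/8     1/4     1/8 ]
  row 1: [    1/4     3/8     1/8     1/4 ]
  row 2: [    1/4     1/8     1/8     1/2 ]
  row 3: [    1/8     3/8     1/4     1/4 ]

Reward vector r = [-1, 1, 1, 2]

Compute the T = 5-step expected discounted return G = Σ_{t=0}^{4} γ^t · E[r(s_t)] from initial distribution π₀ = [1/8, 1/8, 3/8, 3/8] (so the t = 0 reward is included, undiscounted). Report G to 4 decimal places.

t=0: π = [0.1250, 0.1250, 0.3750, 0.3750], E[r] = 1.1250, γ^t·E[r] = 1.125000, running G = 1.125000
t=1: π = [0.2031, 0.2813, 0.1875, 0.3281], E[r] = 0.9219, γ^t·E[r] = 0.737500, running G = 1.862500
t=2: π = [0.2090, 0.3281, 0.1914, 0.2715], E[r] = 0.8535, γ^t·E[r] = 0.546250, running G = 2.408750
t=3: π = [0.2161, 0.3271, 0.1851, 0.2717], E[r] = 0.8396, γ^t·E[r] = 0.429875, running G = 2.838625
t=4: π = [0.2160, 0.3287, 0.1860, 0.2693], E[r] = 0.8372, γ^t·E[r] = 0.342913, running G = 3.181538

G = 3.1815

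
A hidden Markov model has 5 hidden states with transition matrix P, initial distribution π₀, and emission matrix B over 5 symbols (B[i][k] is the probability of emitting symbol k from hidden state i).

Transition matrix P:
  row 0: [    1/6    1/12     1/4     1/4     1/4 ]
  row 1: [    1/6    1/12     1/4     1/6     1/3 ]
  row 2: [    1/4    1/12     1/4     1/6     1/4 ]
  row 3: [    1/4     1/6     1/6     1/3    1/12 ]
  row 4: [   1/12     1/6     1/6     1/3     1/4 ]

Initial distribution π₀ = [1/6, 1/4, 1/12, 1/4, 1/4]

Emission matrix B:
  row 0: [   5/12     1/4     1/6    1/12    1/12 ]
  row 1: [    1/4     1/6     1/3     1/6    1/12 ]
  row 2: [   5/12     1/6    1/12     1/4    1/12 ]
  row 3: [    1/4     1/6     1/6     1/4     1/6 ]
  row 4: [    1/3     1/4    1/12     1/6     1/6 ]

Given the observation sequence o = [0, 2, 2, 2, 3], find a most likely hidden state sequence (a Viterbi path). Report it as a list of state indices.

t=0: δ = [6.944e-02, 6.250e-02, 3.472e-02, 6.250e-02, 8.333e-02]  (obs o_0=0)
t=1: δ = [2.604e-03, 4.630e-03, 1.447e-03, 4.630e-03, 1.736e-03]  ψ = [3, 4, 0, 4, 1]  (obs o_1=2)
t=2: δ = [1.929e-04, 2.572e-04, 9.645e-05, 2.572e-04, 1.286e-04]  ψ = [3, 3, 1, 3, 1]  (obs o_2=2)
t=3: δ = [1.072e-05, 1.429e-05, 5.358e-06, 1.429e-05, 7.144e-06]  ψ = [3, 3, 1, 3, 1]  (obs o_3=2)
t=4: δ = [2.977e-07, 3.969e-07, 8.931e-07, 1.191e-06, 7.938e-07]  ψ = [3, 3, 1, 3, 1]  (obs o_4=3)
backtrack: best end state = 3; path = [4, 3, 3, 3, 3]

path = [4, 3, 3, 3, 3]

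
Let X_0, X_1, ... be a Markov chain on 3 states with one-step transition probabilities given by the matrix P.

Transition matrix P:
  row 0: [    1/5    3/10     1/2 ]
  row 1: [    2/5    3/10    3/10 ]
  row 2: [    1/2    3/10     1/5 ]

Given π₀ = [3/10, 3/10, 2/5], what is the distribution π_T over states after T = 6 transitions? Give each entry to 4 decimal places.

t=0: π = [0.3000, 0.3000, 0.4000]
t=1: π = [0.3800, 0.3000, 0.3200]
t=2: π = [0.3560, 0.3000, 0.3440]
t=3: π = [0.3632, 0.3000, 0.3368]
t=4: π = [0.3610, 0.3000, 0.3390]
t=5: π = [0.3617, 0.3000, 0.3383]
t=6: π = [0.3615, 0.3000, 0.3385]

π = [0.3615, 0.3000, 0.3385]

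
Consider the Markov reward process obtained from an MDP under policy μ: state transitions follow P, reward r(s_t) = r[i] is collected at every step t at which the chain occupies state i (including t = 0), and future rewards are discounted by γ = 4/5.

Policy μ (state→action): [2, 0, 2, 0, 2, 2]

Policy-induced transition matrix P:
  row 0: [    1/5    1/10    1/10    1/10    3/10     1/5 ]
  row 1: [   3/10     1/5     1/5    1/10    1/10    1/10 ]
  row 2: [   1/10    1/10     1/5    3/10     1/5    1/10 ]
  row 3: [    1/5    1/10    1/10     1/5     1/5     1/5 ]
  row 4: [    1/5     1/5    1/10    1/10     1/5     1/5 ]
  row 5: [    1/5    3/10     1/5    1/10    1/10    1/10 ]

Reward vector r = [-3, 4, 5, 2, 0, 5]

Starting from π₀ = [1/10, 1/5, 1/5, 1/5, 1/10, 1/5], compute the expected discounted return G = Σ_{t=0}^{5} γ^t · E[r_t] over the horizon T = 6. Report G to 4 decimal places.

t=0: π = [0.1000, 0.2000, 0.2000, 0.2000, 0.1000, 0.2000], E[r] = 2.9000, γ^t·E[r] = 2.900000, running G = 2.900000
t=1: π = [0.2000, 0.1700, 0.1600, 0.1600, 0.1700, 0.1400], E[r] = 1.9000, γ^t·E[r] = 1.520000, running G = 4.420000
t=2: π = [0.2010, 0.1620, 0.1470, 0.1480, 0.1890, 0.1530], E[r] = 1.8410, γ^t·E[r] = 1.178240, running G = 5.598240
t=3: π = [0.2015, 0.1657, 0.1462, 0.1442, 0.1886, 0.1538], E[r] = 1.8467, γ^t·E[r] = 0.945510, running G = 6.543750
t=4: π = [0.2020, 0.1662, 0.1466, 0.1437, 0.1882, 0.1534], E[r] = 1.8462, γ^t·E[r] = 0.756216, running G = 7.299966
t=5: π = [0.2020, 0.1661, 0.1466, 0.1437, 0.1882, 0.1534], E[r] = 1.8460, γ^t·E[r] = 0.604889, running G = 7.904855

G = 7.9049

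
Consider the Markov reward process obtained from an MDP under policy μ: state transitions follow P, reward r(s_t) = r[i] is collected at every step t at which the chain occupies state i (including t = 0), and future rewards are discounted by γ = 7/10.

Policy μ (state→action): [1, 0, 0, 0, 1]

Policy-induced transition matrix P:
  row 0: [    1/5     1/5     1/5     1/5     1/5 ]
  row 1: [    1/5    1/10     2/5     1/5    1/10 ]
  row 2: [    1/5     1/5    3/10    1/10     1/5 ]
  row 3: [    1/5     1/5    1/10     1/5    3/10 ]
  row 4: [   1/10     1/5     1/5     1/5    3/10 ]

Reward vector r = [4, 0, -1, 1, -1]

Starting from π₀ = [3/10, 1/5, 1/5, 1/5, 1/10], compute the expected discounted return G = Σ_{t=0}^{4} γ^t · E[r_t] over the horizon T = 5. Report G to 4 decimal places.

G = 1.8997

t=0: π = [0.3000, 0.2000, 0.2000, 0.2000, 0.1000], E[r] = 1.1000, γ^t·E[r] = 1.100000, running G = 1.100000
t=1: π = [0.1900, 0.1800, 0.2400, 0.1800, 0.2100], E[r] = 0.4900, γ^t·E[r] = 0.343000, running G = 1.443000
t=2: π = [0.1790, 0.1820, 0.2420, 0.1760, 0.2210], E[r] = 0.4290, γ^t·E[r] = 0.210210, running G = 1.653210
t=3: π = [0.1779, 0.1818, 0.2430, 0.1758, 0.2215], E[r] = 0.4229, γ^t·E[r] = 0.145055, running G = 1.798265
t=4: π = [0.1779, 0.1818, 0.2431, 0.1757, 0.2216], E[r] = 0.4225, γ^t·E[r] = 0.101435, running G = 1.899700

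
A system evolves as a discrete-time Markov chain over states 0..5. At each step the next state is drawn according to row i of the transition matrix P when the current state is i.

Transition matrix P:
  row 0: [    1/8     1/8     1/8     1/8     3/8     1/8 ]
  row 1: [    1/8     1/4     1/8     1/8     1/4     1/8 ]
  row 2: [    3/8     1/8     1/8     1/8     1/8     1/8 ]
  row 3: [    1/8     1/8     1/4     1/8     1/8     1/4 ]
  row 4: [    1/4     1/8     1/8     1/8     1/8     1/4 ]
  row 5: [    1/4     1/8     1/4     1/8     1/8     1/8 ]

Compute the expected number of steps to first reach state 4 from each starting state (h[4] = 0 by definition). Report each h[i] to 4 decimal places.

First-step conditioning: h[4] = 0; for i ≠ 4, h[i] = 1 + Σ_k P[i][k]·h[k].
  h[0] = 1 + 1/8·h[0] + 1/8·h[1] + 1/8·h[2] + 1/8·h[3] + 1/8·h[5]
  h[1] = 1 + 1/8·h[0] + 1/4·h[1] + 1/8·h[2] + 1/8·h[3] + 1/8·h[5]
  h[2] = 1 + 3/8·h[0] + 1/8·h[1] + 1/8·h[2] + 1/8·h[3] + 1/8·h[5]
  h[3] = 1 + 1/8·h[0] + 1/8·h[1] + 1/4·h[2] + 1/8·h[3] + 1/4·h[5]
  h[5] = 1 + 1/4·h[0] + 1/8·h[1] + 1/4·h[2] + 1/8·h[3] + 1/8·h[5]
Solving the 5×5 linear system over states ≠ 4 gives exactly h = [14336/3601, 16384/3601, 17920/3601, 18872/3601, 0, 18368/3601] (h[4] = 0 is the target).

h = [3.9811, 4.5498, 4.9764, 5.2408, 0.0000, 5.1008]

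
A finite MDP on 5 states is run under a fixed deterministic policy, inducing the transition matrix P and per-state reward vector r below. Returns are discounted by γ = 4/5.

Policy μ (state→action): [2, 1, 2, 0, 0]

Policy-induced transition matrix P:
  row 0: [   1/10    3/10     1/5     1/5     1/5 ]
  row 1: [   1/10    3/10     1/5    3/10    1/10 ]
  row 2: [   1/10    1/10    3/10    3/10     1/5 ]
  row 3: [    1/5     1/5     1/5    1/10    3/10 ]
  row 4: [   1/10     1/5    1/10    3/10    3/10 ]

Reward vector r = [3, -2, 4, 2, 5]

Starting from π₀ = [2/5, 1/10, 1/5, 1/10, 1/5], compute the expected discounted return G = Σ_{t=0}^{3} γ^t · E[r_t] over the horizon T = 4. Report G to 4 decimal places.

G = 7.4902

t=0: π = [0.4000, 0.1000, 0.2000, 0.1000, 0.2000], E[r] = 3.0000, γ^t·E[r] = 3.000000, running G = 3.000000
t=1: π = [0.1100, 0.2300, 0.2000, 0.2400, 0.2200], E[r] = 2.2500, γ^t·E[r] = 1.800000, running G = 4.800000
t=2: π = [0.1240, 0.2140, 0.1980, 0.2410, 0.2230], E[r] = 2.3330, γ^t·E[r] = 1.493120, running G = 6.293120
t=3: π = [0.1241, 0.2140, 0.1975, 0.2394, 0.2250], E[r] = 2.3381, γ^t·E[r] = 1.197107, running G = 7.490227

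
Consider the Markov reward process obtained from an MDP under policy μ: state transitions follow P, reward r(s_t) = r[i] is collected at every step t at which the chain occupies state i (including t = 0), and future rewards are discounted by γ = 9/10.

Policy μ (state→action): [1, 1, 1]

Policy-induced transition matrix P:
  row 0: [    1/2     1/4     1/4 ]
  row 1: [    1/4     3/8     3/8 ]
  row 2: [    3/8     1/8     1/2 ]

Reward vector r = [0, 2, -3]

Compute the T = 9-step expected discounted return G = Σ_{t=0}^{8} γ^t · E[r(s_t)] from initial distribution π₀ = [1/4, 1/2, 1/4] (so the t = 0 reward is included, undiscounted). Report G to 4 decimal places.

t=0: π = [0.2500, 0.5000, 0.2500], E[r] = 0.2500, γ^t·E[r] = 0.250000, running G = 0.250000
t=1: π = [0.3438, 0.2813, 0.3750], E[r] = -0.5625, γ^t·E[r] = -0.506250, running G = -0.256250
t=2: π = [0.3828, 0.2383, 0.3789], E[r] = -0.6602, γ^t·E[r] = -0.534727, running G = -0.790977
t=3: π = [0.3931, 0.2324, 0.3745], E[r] = -0.6587, γ^t·E[r] = -0.480186, running G = -1.271163
t=4: π = [0.3951, 0.2322, 0.3727], E[r] = -0.6536, γ^t·E[r] = -0.428804, running G = -1.699966
t=5: π = [0.3954, 0.2324, 0.3722], E[r] = -0.6517, γ^t·E[r] = -0.384829, running G = -2.084795
t=6: π = [0.3954, 0.2325, 0.3721], E[r] = -0.6513, γ^t·E[r] = -0.346104, running G = -2.430899
t=7: π = [0.3954, 0.2326, 0.3721], E[r] = -0.6512, γ^t·E[r] = -0.311454, running G = -2.742352
t=8: π = [0.3954, 0.2326, 0.3721], E[r] = -0.6512, γ^t·E[r] = -0.280304, running G = -3.022656

G = -3.0227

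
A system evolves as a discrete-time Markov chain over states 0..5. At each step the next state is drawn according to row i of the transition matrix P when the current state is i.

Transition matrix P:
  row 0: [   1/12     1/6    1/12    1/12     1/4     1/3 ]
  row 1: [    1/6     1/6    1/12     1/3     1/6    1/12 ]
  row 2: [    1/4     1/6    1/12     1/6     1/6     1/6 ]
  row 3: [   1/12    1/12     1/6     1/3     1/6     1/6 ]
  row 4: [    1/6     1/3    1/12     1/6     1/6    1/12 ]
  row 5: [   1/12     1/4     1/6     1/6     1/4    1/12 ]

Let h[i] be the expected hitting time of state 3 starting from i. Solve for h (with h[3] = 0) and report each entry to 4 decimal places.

First-step conditioning: h[3] = 0; for i ≠ 3, h[i] = 1 + Σ_k P[i][k]·h[k].
  h[0] = 1 + 1/12·h[0] + 1/6·h[1] + 1/12·h[2] + 1/4·h[4] + 1/3·h[5]
  h[1] = 1 + 1/6·h[0] + 1/6·h[1] + 1/12·h[2] + 1/6·h[4] + 1/12·h[5]
  h[2] = 1 + 1/4·h[0] + 1/6·h[1] + 1/12·h[2] + 1/6·h[4] + 1/6·h[5]
  h[4] = 1 + 1/6·h[0] + 1/3·h[1] + 1/12·h[2] + 1/6·h[4] + 1/12·h[5]
  h[5] = 1 + 1/12·h[0] + 1/4·h[1] + 1/6·h[2] + 1/4·h[4] + 1/12·h[5]
Solving the 5×5 linear system over states ≠ 3 gives exactly h = [29146/5147, 22704/5147, 27354/5147, 0, 26488/5147, 26654/5147] (h[3] = 0 is the target).

h = [5.6627, 4.4111, 5.3146, 0.0000, 5.1463, 5.1786]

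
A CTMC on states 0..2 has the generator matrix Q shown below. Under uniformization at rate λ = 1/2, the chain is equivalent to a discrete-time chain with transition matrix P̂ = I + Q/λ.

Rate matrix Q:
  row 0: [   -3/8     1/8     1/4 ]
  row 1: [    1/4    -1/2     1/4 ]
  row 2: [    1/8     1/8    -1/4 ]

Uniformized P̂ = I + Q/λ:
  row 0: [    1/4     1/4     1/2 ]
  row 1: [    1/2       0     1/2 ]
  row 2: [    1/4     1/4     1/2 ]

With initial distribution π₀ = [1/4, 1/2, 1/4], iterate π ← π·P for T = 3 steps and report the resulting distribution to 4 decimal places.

t=0: π = [0.2500, 0.5000, 0.2500]
t=1: π = [0.3750, 0.1250, 0.5000]
t=2: π = [0.2813, 0.2188, 0.5000]
t=3: π = [0.3047, 0.1953, 0.5000]

π = [0.3047, 0.1953, 0.5000]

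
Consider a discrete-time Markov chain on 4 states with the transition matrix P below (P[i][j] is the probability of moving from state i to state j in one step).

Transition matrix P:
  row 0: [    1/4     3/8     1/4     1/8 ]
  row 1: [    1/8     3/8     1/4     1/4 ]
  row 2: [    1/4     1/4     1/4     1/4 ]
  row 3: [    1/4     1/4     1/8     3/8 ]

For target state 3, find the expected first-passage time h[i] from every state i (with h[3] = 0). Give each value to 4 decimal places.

h = [5.0196, 4.3922, 4.4706, 0.0000]

First-step conditioning: h[3] = 0; for i ≠ 3, h[i] = 1 + Σ_k P[i][k]·h[k].
  h[0] = 1 + 1/4·h[0] + 3/8·h[1] + 1/4·h[2]
  h[1] = 1 + 1/8·h[0] + 3/8·h[1] + 1/4·h[2]
  h[2] = 1 + 1/4·h[0] + 1/4·h[1] + 1/4·h[2]
Solving the 3×3 linear system over states ≠ 3 gives exactly h = [256/51, 224/51, 76/17, 0] (h[3] = 0 is the target).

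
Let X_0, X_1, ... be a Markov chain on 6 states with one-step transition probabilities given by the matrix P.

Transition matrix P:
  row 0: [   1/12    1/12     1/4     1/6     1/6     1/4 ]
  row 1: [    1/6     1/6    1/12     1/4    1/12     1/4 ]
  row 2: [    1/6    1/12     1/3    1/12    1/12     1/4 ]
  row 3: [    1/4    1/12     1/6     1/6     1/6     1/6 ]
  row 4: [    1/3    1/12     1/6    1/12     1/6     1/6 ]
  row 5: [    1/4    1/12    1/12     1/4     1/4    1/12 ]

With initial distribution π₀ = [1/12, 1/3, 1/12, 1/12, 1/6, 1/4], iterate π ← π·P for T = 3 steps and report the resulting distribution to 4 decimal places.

t=0: π = [0.0833, 0.3333, 0.0833, 0.0833, 0.1667, 0.2500]
t=1: π = [0.2153, 0.1111, 0.1389, 0.1944, 0.1528, 0.1875]
t=2: π = [0.2060, 0.0926, 0.1829, 0.1672, 0.1615, 0.1898]
t=3: π = [0.2062, 0.0910, 0.1908, 0.1615, 0.1595, 0.1910]

π = [0.2062, 0.0910, 0.1908, 0.1615, 0.1595, 0.1910]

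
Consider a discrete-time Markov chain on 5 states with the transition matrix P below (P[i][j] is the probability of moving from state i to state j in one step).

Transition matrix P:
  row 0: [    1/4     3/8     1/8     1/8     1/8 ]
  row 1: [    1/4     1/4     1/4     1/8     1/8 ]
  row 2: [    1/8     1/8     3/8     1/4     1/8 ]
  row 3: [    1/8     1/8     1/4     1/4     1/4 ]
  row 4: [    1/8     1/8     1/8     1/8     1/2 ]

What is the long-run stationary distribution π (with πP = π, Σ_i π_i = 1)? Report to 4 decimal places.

π = [0.1702, 0.1915, 0.2278, 0.1754, 0.2351]

Balance equations π_j = Σ_i π_i·P[i][j]:
  π_0 = 1/4·π_0 + 1/4·π_1 + 1/8·π_2 + 1/8·π_3 + 1/8·π_4
  π_1 = 3/8·π_0 + 1/4·π_1 + 1/8·π_2 + 1/8·π_3 + 1/8·π_4
  π_2 = 1/8·π_0 + 1/4·π_1 + 3/8·π_2 + 1/4·π_3 + 1/8·π_4
  π_3 = 1/8·π_0 + 1/8·π_1 + 1/4·π_2 + 1/4·π_3 + 1/8·π_4
  normalize: π_0 + π_1 + π_2 + π_3 + π_4 = 1
Solving the linear system gives exactly π = [8/47, 9/47, 439/1927, 338/1927, 453/1927].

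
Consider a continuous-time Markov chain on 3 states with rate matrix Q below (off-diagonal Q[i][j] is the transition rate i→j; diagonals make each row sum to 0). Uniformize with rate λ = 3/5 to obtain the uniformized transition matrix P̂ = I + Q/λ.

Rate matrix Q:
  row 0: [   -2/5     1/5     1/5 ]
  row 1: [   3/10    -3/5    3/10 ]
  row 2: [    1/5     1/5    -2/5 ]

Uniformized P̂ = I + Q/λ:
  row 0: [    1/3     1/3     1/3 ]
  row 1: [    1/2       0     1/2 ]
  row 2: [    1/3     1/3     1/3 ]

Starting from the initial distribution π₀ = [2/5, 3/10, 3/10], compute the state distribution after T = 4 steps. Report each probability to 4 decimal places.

π = [0.3747, 0.2506, 0.3747]

t=0: π = [0.4000, 0.3000, 0.3000]
t=1: π = [0.3833, 0.2333, 0.3833]
t=2: π = [0.3722, 0.2556, 0.3722]
t=3: π = [0.3759, 0.2481, 0.3759]
t=4: π = [0.3747, 0.2506, 0.3747]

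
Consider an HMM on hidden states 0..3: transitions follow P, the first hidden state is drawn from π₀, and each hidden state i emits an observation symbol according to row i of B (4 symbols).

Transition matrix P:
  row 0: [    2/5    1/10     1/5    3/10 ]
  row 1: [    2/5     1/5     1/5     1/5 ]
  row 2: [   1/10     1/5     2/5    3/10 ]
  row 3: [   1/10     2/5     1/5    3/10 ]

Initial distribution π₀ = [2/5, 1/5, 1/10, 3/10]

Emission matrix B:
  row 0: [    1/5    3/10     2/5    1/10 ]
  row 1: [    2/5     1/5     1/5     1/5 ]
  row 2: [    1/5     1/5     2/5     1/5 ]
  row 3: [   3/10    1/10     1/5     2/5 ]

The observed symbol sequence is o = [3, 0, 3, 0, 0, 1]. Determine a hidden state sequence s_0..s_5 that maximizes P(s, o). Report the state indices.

path = [3, 1, 3, 3, 1, 0]

t=0: δ = [4.000e-02, 4.000e-02, 2.000e-02, 1.200e-01]  (obs o_0=3)
t=1: δ = [3.200e-03, 1.920e-02, 4.800e-03, 1.080e-02]  ψ = [0, 3, 3, 3]  (obs o_1=0)
t=2: δ = [7.680e-04, 8.640e-04, 7.680e-04, 1.536e-03]  ψ = [1, 3, 1, 1]  (obs o_2=3)
t=3: δ = [6.912e-05, 2.458e-04, 6.144e-05, 1.382e-04]  ψ = [1, 3, 2, 3]  (obs o_3=0)
t=4: δ = [1.966e-05, 2.212e-05, 9.830e-06, 1.475e-05]  ψ = [1, 3, 1, 1]  (obs o_4=0)
t=5: δ = [2.654e-06, 1.180e-06, 8.847e-07, 5.898e-07]  ψ = [1, 3, 1, 0]  (obs o_5=1)
backtrack: best end state = 0; path = [3, 1, 3, 3, 1, 0]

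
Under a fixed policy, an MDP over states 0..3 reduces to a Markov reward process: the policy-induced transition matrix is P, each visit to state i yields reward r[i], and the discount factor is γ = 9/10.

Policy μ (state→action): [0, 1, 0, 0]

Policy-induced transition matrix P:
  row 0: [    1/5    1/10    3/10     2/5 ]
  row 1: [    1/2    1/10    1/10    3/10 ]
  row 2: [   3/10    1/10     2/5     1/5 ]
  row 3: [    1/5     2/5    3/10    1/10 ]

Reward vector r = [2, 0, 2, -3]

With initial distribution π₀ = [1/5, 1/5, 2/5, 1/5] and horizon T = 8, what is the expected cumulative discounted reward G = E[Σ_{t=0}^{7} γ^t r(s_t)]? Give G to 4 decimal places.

t=0: π = [0.2000, 0.2000, 0.4000, 0.2000], E[r] = 0.6000, γ^t·E[r] = 0.600000, running G = 0.600000
t=1: π = [0.3000, 0.1600, 0.3000, 0.2400], E[r] = 0.4800, γ^t·E[r] = 0.432000, running G = 1.032000
t=2: π = [0.2780, 0.1720, 0.2980, 0.2520], E[r] = 0.3960, γ^t·E[r] = 0.320760, running G = 1.352760
t=3: π = [0.2814, 0.1756, 0.2954, 0.2476], E[r] = 0.4108, γ^t·E[r] = 0.299473, running G = 1.652233
t=4: π = [0.2822, 0.1743, 0.2944, 0.2491], E[r] = 0.4060, γ^t·E[r] = 0.266403, running G = 1.918636
t=5: π = [0.2817, 0.1747, 0.2946, 0.2490], E[r] = 0.4057, γ^t·E[r] = 0.239581, running G = 2.158217
t=6: π = [0.2819, 0.1747, 0.2945, 0.2489], E[r] = 0.4060, γ^t·E[r] = 0.215773, running G = 2.373990
t=7: π = [0.2819, 0.1747, 0.2945, 0.2490], E[r] = 0.4059, γ^t·E[r] = 0.194135, running G = 2.568125

G = 2.5681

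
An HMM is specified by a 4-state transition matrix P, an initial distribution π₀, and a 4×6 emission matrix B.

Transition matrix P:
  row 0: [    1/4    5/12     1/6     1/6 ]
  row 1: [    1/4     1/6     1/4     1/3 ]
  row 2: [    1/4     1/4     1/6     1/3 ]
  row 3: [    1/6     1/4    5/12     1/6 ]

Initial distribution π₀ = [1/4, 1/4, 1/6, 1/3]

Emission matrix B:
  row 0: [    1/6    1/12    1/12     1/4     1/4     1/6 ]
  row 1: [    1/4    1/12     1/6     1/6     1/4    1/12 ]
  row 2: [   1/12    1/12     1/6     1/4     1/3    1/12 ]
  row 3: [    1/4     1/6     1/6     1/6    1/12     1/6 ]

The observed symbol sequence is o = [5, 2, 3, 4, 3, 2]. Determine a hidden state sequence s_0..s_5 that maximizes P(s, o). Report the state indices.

path = [3, 2, 3, 2, 0, 1]

t=0: δ = [4.167e-02, 2.083e-02, 1.389e-02, 5.556e-02]  (obs o_0=5)
t=1: δ = [8.681e-04, 2.894e-03, 3.858e-03, 1.543e-03]  ψ = [0, 0, 3, 3]  (obs o_1=2)
t=2: δ = [2.411e-04, 1.608e-04, 1.808e-04, 2.143e-04]  ψ = [2, 2, 1, 2]  (obs o_2=3)
t=3: δ = [1.507e-05, 2.512e-05, 2.977e-05, 5.023e-06]  ψ = [0, 0, 3, 2]  (obs o_3=4)
t=4: δ = [1.861e-06, 1.240e-06, 1.570e-06, 1.654e-06]  ψ = [2, 2, 1, 2]  (obs o_4=3)
t=5: δ = [3.876e-08, 1.292e-07, 1.148e-07, 8.721e-08]  ψ = [0, 0, 3, 2]  (obs o_5=2)
backtrack: best end state = 1; path = [3, 2, 3, 2, 0, 1]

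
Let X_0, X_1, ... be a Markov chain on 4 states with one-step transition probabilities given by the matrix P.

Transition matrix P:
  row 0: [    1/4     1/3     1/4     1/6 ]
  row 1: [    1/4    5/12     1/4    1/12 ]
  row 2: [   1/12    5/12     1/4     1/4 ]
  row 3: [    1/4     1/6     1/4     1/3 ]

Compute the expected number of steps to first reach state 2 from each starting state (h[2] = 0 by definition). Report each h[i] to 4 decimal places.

First-step conditioning: h[2] = 0; for i ≠ 2, h[i] = 1 + Σ_k P[i][k]·h[k].
  h[0] = 1 + 1/4·h[0] + 1/3·h[1] + 1/6·h[3]
  h[1] = 1 + 1/4·h[0] + 5/12·h[1] + 1/12·h[3]
  h[3] = 1 + 1/4·h[0] + 1/6·h[1] + 1/3·h[3]
Solving the 3×3 linear system over states ≠ 2 gives exactly h = [4, 4, 0, 4] (h[2] = 0 is the target).

h = [4.0000, 4.0000, 0.0000, 4.0000]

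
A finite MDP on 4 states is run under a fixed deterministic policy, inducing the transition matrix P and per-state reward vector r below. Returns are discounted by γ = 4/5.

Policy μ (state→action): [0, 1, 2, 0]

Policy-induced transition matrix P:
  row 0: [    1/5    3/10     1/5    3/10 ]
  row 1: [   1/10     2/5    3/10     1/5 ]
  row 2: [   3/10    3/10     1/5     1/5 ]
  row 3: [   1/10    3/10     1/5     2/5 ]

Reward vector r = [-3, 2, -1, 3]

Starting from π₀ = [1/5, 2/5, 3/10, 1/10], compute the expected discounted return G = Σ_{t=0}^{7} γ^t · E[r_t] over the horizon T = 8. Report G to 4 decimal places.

G = 2.4645

t=0: π = [0.2000, 0.4000, 0.3000, 0.1000], E[r] = 0.2000, γ^t·E[r] = 0.200000, running G = 0.200000
t=1: π = [0.1800, 0.3400, 0.2400, 0.2400], E[r] = 0.6200, γ^t·E[r] = 0.496000, running G = 0.696000
t=2: π = [0.1660, 0.3340, 0.2340, 0.2660], E[r] = 0.7340, γ^t·E[r] = 0.469760, running G = 1.165760
t=3: π = [0.1634, 0.3334, 0.2334, 0.2698], E[r] = 0.7526, γ^t·E[r] = 0.385331, running G = 1.551091
t=4: π = [0.1630, 0.3333, 0.2333, 0.2703], E[r] = 0.7552, γ^t·E[r] = 0.309322, running G = 1.860413
t=5: π = [0.1630, 0.3333, 0.2333, 0.2704], E[r] = 0.7555, γ^t·E[r] = 0.247566, running G = 2.107978
t=6: π = [0.1630, 0.3333, 0.2333, 0.2704], E[r] = 0.7556, γ^t·E[r] = 0.198063, running G = 2.306041
t=7: π = [0.1630, 0.3333, 0.2333, 0.2704], E[r] = 0.7556, γ^t·E[r] = 0.158451, running G = 2.464493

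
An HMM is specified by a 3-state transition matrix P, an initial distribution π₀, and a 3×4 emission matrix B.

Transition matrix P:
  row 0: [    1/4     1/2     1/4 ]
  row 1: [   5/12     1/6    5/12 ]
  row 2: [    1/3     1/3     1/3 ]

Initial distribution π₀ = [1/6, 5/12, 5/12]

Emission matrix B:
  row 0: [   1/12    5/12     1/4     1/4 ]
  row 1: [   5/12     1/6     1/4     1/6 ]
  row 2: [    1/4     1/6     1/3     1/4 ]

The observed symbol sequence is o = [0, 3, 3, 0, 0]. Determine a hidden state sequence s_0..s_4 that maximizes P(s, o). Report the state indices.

t=0: δ = [1.389e-02, 1.736e-01, 1.042e-01]  (obs o_0=0)
t=1: δ = [1.808e-02, 5.787e-03, 1.808e-02]  ψ = [1, 2, 1]  (obs o_1=3)
t=2: δ = [1.507e-03, 1.507e-03, 1.507e-03]  ψ = [2, 0, 2]  (obs o_2=3)
t=3: δ = [5.233e-05, 3.140e-04, 1.570e-04]  ψ = [1, 0, 1]  (obs o_3=0)
t=4: δ = [1.090e-05, 2.180e-05, 3.270e-05]  ψ = [1, 1, 1]  (obs o_4=0)
backtrack: best end state = 2; path = [1, 2, 0, 1, 2]

path = [1, 2, 0, 1, 2]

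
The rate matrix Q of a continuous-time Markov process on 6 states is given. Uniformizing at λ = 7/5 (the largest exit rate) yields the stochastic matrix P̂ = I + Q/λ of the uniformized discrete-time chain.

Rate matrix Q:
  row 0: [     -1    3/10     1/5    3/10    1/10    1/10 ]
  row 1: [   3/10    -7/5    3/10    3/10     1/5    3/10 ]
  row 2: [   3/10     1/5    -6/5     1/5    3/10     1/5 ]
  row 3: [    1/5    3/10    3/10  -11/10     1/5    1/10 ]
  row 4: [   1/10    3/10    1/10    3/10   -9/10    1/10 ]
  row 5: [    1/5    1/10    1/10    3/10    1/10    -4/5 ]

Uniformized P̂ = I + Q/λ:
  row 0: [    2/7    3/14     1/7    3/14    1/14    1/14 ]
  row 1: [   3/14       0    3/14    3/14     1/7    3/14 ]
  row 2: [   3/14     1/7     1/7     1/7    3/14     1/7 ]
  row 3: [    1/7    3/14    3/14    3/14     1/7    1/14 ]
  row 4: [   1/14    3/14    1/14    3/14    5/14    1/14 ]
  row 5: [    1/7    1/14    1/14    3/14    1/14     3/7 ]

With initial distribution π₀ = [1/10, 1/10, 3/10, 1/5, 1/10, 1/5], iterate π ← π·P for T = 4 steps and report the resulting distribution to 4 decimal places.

π = [0.1775, 0.1490, 0.1448, 0.2040, 0.1640, 0.1608]

t=0: π = [0.1000, 0.1000, 0.3000, 0.2000, 0.1000, 0.2000]
t=1: π = [0.1786, 0.1429, 0.1429, 0.1929, 0.1643, 0.1786]
t=2: π = [0.1770, 0.1480, 0.1423, 0.2041, 0.1628, 0.1658]
t=3: π = [0.1773, 0.1487, 0.1445, 0.2041, 0.1634, 0.1620]
t=4: π = [0.1775, 0.1490, 0.1448, 0.2040, 0.1640, 0.1608]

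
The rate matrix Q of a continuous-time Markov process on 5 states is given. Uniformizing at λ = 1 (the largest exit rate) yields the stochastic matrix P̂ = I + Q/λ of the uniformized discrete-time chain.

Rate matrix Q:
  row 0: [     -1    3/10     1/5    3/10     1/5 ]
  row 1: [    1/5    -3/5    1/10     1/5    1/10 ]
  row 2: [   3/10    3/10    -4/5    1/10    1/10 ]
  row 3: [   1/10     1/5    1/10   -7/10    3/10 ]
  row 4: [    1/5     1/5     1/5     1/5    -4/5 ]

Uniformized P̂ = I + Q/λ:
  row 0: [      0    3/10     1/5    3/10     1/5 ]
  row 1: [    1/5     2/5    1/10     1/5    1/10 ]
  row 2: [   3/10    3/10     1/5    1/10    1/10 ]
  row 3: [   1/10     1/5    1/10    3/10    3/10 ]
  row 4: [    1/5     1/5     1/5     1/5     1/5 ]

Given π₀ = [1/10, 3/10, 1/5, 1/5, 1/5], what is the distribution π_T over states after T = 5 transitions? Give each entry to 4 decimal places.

t=0: π = [0.1000, 0.3000, 0.2000, 0.2000, 0.2000]
t=1: π = [0.1800, 0.2900, 0.1500, 0.2100, 0.1700]
t=2: π = [0.1580, 0.2910, 0.1500, 0.2240, 0.1770]
t=3: π = [0.1610, 0.2890, 0.1485, 0.2232, 0.1783]
t=4: π = [0.1603, 0.2888, 0.1488, 0.2236, 0.1786]
t=5: π = [0.1605, 0.2887, 0.1488, 0.2235, 0.1786]

π = [0.1605, 0.2887, 0.1488, 0.2235, 0.1786]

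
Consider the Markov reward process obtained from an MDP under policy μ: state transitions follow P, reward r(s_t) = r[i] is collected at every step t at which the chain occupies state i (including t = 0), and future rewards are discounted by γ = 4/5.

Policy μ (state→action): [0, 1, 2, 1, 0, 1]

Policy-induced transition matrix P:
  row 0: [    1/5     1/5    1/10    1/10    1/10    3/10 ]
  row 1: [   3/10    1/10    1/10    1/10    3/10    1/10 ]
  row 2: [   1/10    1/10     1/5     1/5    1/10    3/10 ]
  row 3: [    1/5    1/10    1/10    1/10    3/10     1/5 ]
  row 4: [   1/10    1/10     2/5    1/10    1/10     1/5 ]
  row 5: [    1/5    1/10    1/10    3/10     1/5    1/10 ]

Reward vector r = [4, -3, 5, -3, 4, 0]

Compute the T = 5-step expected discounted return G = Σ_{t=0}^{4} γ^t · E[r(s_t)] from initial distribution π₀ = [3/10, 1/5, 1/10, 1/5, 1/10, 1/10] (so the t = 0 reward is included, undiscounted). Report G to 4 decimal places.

G = 4.3243

t=0: π = [0.3000, 0.2000, 0.1000, 0.2000, 0.1000, 0.1000], E[r] = 0.9000, γ^t·E[r] = 0.900000, running G = 0.900000
t=1: π = [0.2000, 0.1300, 0.1400, 0.1300, 0.1900, 0.2100], E[r] = 1.4800, γ^t·E[r] = 1.184000, running G = 2.084000
t=2: π = [0.1800, 0.1200, 0.1710, 0.1560, 0.1730, 0.2000], E[r] = 1.4390, γ^t·E[r] = 0.920960, running G = 3.004960
t=3: π = [0.1776, 0.1180, 0.1690, 0.1571, 0.1752, 0.2031], E[r] = 1.4309, γ^t·E[r] = 0.732621, running G = 3.737581
t=4: π = [0.1774, 0.1178, 0.1695, 0.1575, 0.1753, 0.2026], E[r] = 1.4323, γ^t·E[r] = 0.586670, running G = 4.324251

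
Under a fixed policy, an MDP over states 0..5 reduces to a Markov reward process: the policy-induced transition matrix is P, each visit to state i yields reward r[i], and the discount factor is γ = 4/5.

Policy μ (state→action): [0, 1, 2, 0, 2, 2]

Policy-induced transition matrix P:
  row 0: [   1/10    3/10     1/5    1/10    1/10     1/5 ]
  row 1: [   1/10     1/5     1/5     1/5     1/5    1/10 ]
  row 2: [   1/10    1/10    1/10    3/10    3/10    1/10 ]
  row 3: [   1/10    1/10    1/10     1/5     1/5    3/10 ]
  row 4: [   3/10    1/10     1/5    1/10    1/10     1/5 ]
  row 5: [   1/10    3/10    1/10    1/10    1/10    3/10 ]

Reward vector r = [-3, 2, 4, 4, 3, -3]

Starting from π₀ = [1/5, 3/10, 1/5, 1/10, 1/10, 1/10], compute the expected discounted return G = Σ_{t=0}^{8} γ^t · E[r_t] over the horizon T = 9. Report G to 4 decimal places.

t=0: π = [0.2000, 0.3000, 0.2000, 0.1000, 0.1000, 0.1000], E[r] = 1.2000, γ^t·E[r] = 1.200000, running G = 1.200000
t=1: π = [0.1200, 0.1900, 0.1600, 0.1800, 0.1800, 0.1700], E[r] = 1.4100, γ^t·E[r] = 1.128000, running G = 2.328000
t=2: π = [0.1360, 0.1770, 0.1490, 0.1690, 0.1690, 0.2000], E[r] = 1.1250, γ^t·E[r] = 0.720000, running G = 3.048000
t=3: π = [0.1338, 0.1849, 0.1482, 0.1644, 0.1644, 0.2043], E[r] = 1.0991, γ^t·E[r] = 0.562739, running G = 3.610739
t=4: π = [0.1329, 0.1861, 0.1483, 0.1646, 0.1646, 0.2036], E[r] = 1.1081, γ^t·E[r] = 0.453890, running G = 4.064629
t=5: π = [0.1329, 0.1859, 0.1484, 0.1647, 0.1647, 0.2034], E[r] = 1.1095, γ^t·E[r] = 0.363553, running G = 4.428183
t=6: π = [0.1329, 0.1858, 0.1484, 0.1647, 0.1647, 0.2034], E[r] = 1.1093, γ^t·E[r] = 0.290785, running G = 4.718968
t=7: π = [0.1329, 0.1859, 0.1484, 0.1647, 0.1647, 0.2034], E[r] = 1.1092, γ^t·E[r] = 0.232616, running G = 4.951584
t=8: π = [0.1329, 0.1859, 0.1484, 0.1647, 0.1647, 0.2034], E[r] = 1.1092, γ^t·E[r] = 0.186093, running G = 5.137677

G = 5.1377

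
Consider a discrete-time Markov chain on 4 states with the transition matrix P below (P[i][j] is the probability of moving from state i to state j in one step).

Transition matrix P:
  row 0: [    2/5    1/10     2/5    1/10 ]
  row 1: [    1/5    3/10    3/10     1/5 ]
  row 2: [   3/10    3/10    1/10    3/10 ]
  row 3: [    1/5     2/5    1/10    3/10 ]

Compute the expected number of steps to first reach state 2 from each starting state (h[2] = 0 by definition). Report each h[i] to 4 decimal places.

First-step conditioning: h[2] = 0; for i ≠ 2, h[i] = 1 + Σ_k P[i][k]·h[k].
  h[0] = 1 + 2/5·h[0] + 1/10·h[1] + 1/10·h[3]
  h[1] = 1 + 1/5·h[0] + 3/10·h[1] + 1/5·h[3]
  h[3] = 1 + 1/5·h[0] + 2/5·h[1] + 3/10·h[3]
Solving the 3×3 linear system over states ≠ 2 gives exactly h = [305/103, 360/103, 0, 440/103] (h[2] = 0 is the target).

h = [2.9612, 3.4951, 0.0000, 4.2718]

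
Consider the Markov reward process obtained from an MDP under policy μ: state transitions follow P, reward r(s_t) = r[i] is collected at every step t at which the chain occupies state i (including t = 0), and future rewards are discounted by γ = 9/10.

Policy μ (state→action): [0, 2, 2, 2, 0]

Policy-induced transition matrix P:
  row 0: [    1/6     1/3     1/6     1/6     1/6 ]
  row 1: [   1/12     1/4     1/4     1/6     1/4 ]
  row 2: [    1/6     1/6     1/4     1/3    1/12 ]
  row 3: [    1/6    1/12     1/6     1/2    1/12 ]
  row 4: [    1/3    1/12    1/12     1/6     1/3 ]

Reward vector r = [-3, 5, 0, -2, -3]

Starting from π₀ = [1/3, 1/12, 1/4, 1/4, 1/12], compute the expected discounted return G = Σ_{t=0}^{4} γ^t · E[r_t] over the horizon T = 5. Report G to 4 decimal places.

t=0: π = [0.3333, 0.0833, 0.2500, 0.2500, 0.0833], E[r] = -1.3333, γ^t·E[r] = -1.333333, running G = -1.333333
t=1: π = [0.1736, 0.2014, 0.1875, 0.2917, 0.1458], E[r] = -0.5347, γ^t·E[r] = -0.481250, running G = -1.814583
t=2: π = [0.1742, 0.1759, 0.1869, 0.2951, 0.1678], E[r] = -0.7367, γ^t·E[r] = -0.596719, running G = -2.411302
t=3: π = [0.1800, 0.1718, 0.1829, 0.2962, 0.1691], E[r] = -0.7808, γ^t·E[r] = -0.569215, running G = -2.980517
t=4: π = [0.1805, 0.1722, 0.1821, 0.2959, 0.1692], E[r] = -0.7801, γ^t·E[r] = -0.511835, running G = -3.492351

G = -3.4924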